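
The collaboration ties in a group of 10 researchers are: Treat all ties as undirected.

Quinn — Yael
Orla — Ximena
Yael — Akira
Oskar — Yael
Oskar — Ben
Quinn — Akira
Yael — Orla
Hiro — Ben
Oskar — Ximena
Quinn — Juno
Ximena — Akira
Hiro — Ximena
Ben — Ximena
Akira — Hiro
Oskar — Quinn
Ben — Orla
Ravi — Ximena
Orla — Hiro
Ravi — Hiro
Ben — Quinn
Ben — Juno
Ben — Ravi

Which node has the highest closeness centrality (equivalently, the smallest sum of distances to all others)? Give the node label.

Ben

Farness (sum of distances to all others) for each node — Akira:14, Ben:11, Hiro:13, Juno:16, Orla:14, Oskar:14, Quinn:13, Ravi:16, Ximena:12, Yael:15.
The smallest farness is 11, for Ben, so Ben has the highest closeness.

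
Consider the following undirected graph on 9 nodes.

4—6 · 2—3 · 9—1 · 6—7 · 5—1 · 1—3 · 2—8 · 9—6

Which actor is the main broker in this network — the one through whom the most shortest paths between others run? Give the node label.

Unnormalized betweenness of each node: 1:19, 2:7, 3:12, 4:0, 5:0, 6:13, 7:0, 8:0, 9:15.
1 has the largest value, 19, making it the main broker — the node through which the most shortest paths run.

1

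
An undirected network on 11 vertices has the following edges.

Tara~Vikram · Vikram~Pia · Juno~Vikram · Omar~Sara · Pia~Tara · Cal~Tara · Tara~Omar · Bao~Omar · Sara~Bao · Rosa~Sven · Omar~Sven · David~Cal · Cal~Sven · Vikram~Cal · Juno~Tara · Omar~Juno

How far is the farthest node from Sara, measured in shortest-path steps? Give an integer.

4

Distances from Sara: Bao:1, Cal:3, David:4, Juno:2, Omar:1, Pia:3, Rosa:3, Sven:2, Tara:2, Vikram:3.
The largest is 4 (to David), so the eccentricity of Sara is 4.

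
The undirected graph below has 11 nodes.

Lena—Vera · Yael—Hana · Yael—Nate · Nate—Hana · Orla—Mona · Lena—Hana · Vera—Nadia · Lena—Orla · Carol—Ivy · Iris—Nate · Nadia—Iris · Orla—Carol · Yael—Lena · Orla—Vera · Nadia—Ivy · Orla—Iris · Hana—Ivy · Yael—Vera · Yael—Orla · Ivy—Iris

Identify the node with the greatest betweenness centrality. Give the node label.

Orla

Unnormalized betweenness of each node: Carol:1, Hana:13/4, Iris:5, Ivy:9/2, Lena:3/2, Mona:0, Nadia:3/2, Nate:1, Orla:15, Vera:3, Yael:17/4.
Orla has the largest value, 15, making it the main broker — the node through which the most shortest paths run.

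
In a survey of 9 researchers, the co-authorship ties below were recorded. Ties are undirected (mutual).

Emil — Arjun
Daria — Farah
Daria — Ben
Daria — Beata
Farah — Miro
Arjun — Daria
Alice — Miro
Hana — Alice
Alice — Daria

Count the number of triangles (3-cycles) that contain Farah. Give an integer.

Farah's neighbors are Daria and Miro, but none of them are tied to each other, so no triangle contains Farah.

0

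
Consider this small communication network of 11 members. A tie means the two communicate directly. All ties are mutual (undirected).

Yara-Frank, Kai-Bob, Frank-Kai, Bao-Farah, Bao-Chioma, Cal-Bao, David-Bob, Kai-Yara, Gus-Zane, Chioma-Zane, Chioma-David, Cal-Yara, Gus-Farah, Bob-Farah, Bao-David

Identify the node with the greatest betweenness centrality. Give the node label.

Unnormalized betweenness of each node: Bao:71/6, Bob:73/6, Cal:20/3, Chioma:6, David:5, Farah:55/6, Frank:0, Gus:7/3, Kai:8, Yara:9/2, Zane:4/3.
Bob has the largest value, 73/6, making it the main broker — the node through which the most shortest paths run.

Bob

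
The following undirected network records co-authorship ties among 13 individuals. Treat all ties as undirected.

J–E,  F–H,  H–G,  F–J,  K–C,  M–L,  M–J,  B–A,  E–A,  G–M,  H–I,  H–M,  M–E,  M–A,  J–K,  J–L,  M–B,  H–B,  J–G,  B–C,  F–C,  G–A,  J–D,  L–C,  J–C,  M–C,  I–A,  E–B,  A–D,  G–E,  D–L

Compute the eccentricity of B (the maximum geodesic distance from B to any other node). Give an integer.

Distances from B: A:1, C:1, D:2, E:1, F:2, G:2, H:1, I:2, J:2, K:2, L:2, M:1.
The largest is 2 (to F, G, I, L, J, K, and D), so the eccentricity of B is 2.

2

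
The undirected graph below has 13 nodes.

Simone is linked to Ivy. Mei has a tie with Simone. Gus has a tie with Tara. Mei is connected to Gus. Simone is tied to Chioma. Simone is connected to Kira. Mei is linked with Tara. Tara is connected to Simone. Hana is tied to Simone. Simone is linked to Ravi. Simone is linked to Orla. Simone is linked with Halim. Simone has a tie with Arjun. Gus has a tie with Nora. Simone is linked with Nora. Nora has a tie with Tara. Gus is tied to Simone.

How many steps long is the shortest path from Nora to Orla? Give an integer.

One shortest route is Nora – Simone – Orla, which uses 2 edges, and Nora and Orla are not directly tied, so nothing shorter exists. So d(Nora,Orla) = 2.

2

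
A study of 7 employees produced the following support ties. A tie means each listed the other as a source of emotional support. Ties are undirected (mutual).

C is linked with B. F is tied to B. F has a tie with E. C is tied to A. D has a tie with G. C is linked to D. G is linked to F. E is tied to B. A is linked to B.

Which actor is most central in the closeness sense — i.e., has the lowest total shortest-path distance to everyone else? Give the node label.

Farness (sum of distances to all others) for each node — A:11, B:8, C:9, D:11, E:11, F:9, G:11.
The smallest farness is 8, for B, so B has the highest closeness.

B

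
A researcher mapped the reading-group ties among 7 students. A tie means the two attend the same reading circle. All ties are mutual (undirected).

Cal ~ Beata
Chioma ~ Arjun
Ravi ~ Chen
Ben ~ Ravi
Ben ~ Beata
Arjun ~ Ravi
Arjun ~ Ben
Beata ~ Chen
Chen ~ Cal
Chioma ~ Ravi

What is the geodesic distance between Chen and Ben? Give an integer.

One shortest route is Chen – Ravi – Ben, which uses 2 edges, and Chen and Ben are not directly tied, so nothing shorter exists. So d(Chen,Ben) = 2.

2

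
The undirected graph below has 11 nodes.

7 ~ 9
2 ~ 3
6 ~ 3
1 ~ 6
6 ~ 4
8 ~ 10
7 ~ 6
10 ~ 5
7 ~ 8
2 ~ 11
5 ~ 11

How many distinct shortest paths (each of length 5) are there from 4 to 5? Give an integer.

2

The shortest distance is 5. The length-5 paths are: 4–6–7–8–10–5; 4–6–3–2–11–5.
That gives 2 distinct shortest paths.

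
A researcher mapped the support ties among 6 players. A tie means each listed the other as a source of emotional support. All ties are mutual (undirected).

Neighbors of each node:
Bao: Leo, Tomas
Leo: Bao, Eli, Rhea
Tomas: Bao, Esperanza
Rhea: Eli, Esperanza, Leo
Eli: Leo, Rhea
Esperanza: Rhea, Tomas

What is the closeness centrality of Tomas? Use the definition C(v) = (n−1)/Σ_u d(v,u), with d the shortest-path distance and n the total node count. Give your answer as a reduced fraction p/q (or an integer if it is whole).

Distances from Tomas: Bao:1, Eli:3, Esperanza:1, Leo:2, Rhea:2. Sum = 9.
n = 6, so closeness = 5/9.

5/9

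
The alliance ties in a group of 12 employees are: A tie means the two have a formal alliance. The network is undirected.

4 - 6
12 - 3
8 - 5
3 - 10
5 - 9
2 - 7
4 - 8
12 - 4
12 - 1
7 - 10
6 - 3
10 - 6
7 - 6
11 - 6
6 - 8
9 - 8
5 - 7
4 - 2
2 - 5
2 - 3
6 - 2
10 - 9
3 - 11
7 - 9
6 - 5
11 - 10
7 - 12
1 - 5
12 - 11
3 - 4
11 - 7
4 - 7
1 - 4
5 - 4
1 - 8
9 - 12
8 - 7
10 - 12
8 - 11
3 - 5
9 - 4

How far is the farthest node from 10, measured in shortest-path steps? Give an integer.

Distances from 10: 1:2, 2:2, 3:1, 4:2, 5:2, 6:1, 7:1, 8:2, 9:1, 11:1, 12:1.
The largest is 2 (to 2, 5, 8, 4, and 1), so the eccentricity of 10 is 2.

2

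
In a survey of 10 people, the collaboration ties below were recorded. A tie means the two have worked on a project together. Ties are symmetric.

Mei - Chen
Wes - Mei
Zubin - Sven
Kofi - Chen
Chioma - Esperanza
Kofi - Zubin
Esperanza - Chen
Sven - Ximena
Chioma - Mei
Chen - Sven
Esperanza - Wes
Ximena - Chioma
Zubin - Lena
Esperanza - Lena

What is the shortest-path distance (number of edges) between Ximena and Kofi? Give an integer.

One shortest route is Ximena – Sven – Chen – Kofi, which uses 3 edges, and at distance 2 from Ximena we only reach {Chen, Esperanza, Mei, Zubin}, which does not include Kofi. So d(Ximena,Kofi) = 3.

3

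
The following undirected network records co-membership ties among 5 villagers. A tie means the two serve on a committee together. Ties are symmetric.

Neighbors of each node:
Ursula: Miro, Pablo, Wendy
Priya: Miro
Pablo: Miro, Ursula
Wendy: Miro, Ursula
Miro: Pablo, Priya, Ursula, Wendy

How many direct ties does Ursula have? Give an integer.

Ursula is directly tied to Miro, Pablo, and Wendy. That is 3 neighbors, so the degree of Ursula is 3.

3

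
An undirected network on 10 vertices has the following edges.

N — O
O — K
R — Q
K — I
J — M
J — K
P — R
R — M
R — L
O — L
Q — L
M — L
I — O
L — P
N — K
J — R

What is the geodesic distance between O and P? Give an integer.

One shortest route is O – L – P, which uses 2 edges, and O and P are not directly tied, so nothing shorter exists. So d(O,P) = 2.

2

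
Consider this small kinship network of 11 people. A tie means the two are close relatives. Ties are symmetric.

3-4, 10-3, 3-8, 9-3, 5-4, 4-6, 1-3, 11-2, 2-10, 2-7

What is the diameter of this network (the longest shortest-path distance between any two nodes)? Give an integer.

5

Eccentricity of each node (its greatest distance to any other): 1:4, 2:4, 3:3, 4:4, 5:5, 6:5, 7:5, 8:4, 9:4, 10:3, 11:5.
The maximum eccentricity is 5, realized for instance by the pair 11–6 via 11 – 2 – 10 – 3 – 4 – 6. So the diameter is 5.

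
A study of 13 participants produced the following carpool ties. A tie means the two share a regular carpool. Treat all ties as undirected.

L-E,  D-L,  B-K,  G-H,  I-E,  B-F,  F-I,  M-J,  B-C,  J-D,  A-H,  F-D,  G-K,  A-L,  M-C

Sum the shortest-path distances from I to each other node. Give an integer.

32

Distances from I: A:3, B:2, C:3, D:2, E:1, F:1, G:4, H:4, J:3, K:3, L:2, M:4.
Sum = 3 + 2 + 3 + 2 + 1 + 1 + 4 + 4 + 3 + 3 + 2 + 4 = 32.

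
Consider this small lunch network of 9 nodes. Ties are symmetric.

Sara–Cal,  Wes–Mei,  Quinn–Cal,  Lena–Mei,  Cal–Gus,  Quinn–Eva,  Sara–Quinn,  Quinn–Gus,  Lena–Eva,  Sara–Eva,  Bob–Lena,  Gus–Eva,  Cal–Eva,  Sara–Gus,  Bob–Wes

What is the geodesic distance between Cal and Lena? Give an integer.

2

One shortest route is Cal – Eva – Lena, which uses 2 edges, and Cal and Lena are not directly tied, so nothing shorter exists. So d(Cal,Lena) = 2.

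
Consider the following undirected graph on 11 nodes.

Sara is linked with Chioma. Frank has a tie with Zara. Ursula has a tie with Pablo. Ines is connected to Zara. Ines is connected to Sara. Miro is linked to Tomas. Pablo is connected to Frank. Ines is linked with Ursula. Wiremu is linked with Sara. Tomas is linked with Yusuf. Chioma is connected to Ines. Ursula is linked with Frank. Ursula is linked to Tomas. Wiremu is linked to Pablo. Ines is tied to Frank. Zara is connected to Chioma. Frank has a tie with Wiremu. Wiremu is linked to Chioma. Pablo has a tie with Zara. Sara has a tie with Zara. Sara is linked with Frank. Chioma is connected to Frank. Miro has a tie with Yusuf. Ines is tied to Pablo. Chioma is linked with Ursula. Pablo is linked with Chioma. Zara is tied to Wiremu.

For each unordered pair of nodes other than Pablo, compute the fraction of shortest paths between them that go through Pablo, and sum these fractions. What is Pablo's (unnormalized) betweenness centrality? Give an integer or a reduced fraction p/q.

Pairs whose geodesics pass through Pablo — Tomas–Zara: 1/4; Tomas–Wiremu: 1/3; Miro–Zara: 1/4; Miro–Wiremu: 1/3; Yusuf–Zara: 1/4; Yusuf–Wiremu: 1/3; Zara–Ursula: 1/4; Ursula–Wiremu: 1/3; Wiremu–Ines: 1/5.
All other pairs contribute 0.
Summing the contributions gives betweenness(Pablo) = 38/15.

38/15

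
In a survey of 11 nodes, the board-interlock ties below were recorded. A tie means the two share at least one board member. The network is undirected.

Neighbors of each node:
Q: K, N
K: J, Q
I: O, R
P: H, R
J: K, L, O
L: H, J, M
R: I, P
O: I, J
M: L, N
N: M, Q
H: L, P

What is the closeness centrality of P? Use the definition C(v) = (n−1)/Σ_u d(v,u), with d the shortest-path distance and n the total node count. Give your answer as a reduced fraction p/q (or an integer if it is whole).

Distances from P: H:1, I:2, J:3, K:4, L:2, M:3, N:4, O:3, Q:5, R:1. Sum = 28.
n = 11, so closeness = 10/28 = 5/14.

5/14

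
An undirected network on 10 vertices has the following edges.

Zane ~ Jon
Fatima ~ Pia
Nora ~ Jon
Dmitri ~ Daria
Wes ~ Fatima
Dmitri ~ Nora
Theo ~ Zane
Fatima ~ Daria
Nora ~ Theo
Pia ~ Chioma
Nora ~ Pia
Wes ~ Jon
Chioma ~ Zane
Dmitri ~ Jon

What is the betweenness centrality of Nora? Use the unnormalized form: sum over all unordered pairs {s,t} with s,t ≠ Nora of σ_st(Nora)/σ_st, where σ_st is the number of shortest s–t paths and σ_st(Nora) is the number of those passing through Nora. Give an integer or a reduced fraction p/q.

15/2

Pairs whose geodesics pass through Nora — Fatima–Theo: 1; Jon–Theo: 1/2; Jon–Pia: 1; Dmitri–Theo: 1; Dmitri–Chioma: 1/2; Dmitri–Pia: 1; Theo–Daria: 1; Theo–Wes: 1/2; Theo–Pia: 1.
All other pairs contribute 0.
Summing the contributions gives betweenness(Nora) = 15/2.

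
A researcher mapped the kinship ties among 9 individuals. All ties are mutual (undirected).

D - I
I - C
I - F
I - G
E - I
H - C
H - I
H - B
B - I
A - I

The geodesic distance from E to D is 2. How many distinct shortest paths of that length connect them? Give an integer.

The shortest distance is 2, and the only length-2 path is E–I–D. So there is exactly 1 shortest path.

1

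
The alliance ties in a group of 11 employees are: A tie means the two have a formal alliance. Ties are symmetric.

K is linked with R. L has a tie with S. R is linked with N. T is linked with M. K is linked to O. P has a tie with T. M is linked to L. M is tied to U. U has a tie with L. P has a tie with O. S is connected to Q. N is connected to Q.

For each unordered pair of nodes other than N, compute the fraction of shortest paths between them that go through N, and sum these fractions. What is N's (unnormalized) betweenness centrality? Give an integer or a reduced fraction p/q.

9

Pairs whose geodesics pass through N — S–O: 1/2; S–K: 1; S–R: 1; L–K: 1/2; L–R: 1; U–R: 1; M–R: 1/2; P–Q: 1/2; O–Q: 1; K–Q: 1; R–Q: 1.
All other pairs contribute 0.
Summing the contributions gives betweenness(N) = 9.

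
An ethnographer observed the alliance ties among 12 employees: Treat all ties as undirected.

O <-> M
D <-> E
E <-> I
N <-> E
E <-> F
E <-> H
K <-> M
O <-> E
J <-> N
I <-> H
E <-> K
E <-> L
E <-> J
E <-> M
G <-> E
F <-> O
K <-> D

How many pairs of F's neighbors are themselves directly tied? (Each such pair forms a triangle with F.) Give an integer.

F's neighbors: E and O.
Neighbor pairs that are themselves tied: F–E–O. Each forms one triangle with F, for 1 in total.

1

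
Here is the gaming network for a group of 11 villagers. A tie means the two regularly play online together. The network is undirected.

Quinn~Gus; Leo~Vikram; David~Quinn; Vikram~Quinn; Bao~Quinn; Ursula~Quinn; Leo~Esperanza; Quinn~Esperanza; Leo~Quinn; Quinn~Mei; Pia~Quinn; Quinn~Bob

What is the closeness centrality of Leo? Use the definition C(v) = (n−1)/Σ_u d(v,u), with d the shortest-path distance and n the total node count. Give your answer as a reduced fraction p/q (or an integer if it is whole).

Distances from Leo: Bao:2, Bob:2, David:2, Esperanza:1, Gus:2, Mei:2, Pia:2, Quinn:1, Ursula:2, Vikram:1. Sum = 17.
n = 11, so closeness = 10/17.

10/17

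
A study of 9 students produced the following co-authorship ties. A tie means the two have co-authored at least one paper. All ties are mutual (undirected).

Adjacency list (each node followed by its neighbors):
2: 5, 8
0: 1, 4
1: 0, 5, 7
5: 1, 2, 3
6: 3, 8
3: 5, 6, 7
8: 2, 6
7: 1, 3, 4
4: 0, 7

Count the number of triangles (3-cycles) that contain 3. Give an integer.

3's neighbors are 5, 6, and 7, but none of them are tied to each other, so no triangle contains 3.

0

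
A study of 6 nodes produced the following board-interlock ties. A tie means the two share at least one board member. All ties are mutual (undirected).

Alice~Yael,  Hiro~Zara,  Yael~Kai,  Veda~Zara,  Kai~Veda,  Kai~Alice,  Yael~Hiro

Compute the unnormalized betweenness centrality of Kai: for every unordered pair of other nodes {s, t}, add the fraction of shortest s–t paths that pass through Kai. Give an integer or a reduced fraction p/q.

Pairs whose geodesics pass through Kai — Alice–Zara: 1/2; Alice–Veda: 1; Yael–Veda: 1.
All other pairs contribute 0.
Summing the contributions gives betweenness(Kai) = 5/2.

5/2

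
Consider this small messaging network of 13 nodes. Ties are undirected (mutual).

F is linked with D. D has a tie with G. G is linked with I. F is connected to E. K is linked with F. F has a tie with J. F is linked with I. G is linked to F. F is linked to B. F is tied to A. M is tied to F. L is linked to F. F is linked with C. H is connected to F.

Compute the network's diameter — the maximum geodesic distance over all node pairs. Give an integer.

2

Eccentricity of each node (its greatest distance to any other): A:2, B:2, C:2, D:2, E:2, F:1, G:2, H:2, I:2, J:2, K:2, L:2, M:2.
The maximum eccentricity is 2, realized for instance by the pair H–M via H – F – M. So the diameter is 2.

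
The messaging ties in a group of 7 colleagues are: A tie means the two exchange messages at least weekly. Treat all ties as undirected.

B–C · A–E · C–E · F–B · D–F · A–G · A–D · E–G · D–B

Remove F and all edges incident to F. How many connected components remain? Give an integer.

1

F's neighbors (B and D) remain reachable from one another through other ties, so the rest of the network stays in one piece.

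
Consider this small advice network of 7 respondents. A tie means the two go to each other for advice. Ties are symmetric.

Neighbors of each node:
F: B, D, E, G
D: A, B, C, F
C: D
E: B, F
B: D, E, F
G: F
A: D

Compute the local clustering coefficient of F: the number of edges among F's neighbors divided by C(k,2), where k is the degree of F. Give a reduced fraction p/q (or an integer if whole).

F's neighbors: B, D, E, and G (k = 4).
Possible neighbor pairs: C(4,2) = 6. Edges among them: B–D, B–E → e = 2.
Clustering(F) = 2/6 = 1/3.

1/3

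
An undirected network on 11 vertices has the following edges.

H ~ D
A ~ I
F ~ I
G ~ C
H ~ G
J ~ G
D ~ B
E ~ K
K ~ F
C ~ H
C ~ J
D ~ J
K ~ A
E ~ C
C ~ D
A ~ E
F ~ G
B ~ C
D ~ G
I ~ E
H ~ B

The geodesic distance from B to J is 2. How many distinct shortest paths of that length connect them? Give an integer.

2

The shortest distance is 2. The length-2 paths are: B–C–J; B–D–J.
That gives 2 distinct shortest paths.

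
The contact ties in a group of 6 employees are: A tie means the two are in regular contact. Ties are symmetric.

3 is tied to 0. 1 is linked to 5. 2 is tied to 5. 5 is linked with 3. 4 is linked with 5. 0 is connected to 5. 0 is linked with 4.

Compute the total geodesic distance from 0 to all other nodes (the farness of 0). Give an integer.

Distances from 0: 1:2, 2:2, 3:1, 4:1, 5:1.
Sum = 2 + 2 + 1 + 1 + 1 = 7.

7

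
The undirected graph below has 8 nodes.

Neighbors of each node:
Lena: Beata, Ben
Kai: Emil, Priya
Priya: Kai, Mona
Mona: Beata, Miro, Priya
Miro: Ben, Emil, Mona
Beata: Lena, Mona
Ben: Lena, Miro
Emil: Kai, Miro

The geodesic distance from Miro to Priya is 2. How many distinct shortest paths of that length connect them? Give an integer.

1

The shortest distance is 2, and the only length-2 path is Miro–Mona–Priya. So there is exactly 1 shortest path.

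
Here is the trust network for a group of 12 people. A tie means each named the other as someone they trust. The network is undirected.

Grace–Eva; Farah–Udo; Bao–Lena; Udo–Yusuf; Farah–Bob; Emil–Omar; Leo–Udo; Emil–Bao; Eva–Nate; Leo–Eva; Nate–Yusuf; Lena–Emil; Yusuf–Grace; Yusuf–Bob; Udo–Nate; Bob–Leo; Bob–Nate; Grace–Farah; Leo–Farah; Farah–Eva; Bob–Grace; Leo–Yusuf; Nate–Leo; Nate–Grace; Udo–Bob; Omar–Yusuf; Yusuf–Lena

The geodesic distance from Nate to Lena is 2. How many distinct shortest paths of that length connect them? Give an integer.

1

The shortest distance is 2, and the only length-2 path is Nate–Yusuf–Lena. So there is exactly 1 shortest path.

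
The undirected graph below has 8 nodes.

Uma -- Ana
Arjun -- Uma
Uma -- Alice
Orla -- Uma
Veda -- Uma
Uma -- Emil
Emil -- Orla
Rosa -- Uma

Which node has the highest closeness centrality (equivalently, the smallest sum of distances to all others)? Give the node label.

Uma

Farness (sum of distances to all others) for each node — Alice:13, Ana:13, Arjun:13, Emil:12, Orla:12, Rosa:13, Uma:7, Veda:13.
The smallest farness is 7, for Uma, so Uma has the highest closeness.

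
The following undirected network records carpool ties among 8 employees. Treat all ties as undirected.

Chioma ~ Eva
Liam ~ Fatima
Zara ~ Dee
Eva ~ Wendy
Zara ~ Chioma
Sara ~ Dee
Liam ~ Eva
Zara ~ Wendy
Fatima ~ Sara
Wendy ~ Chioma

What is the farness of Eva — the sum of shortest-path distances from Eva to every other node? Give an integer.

13

Distances from Eva: Chioma:1, Dee:3, Fatima:2, Liam:1, Sara:3, Wendy:1, Zara:2.
Sum = 1 + 3 + 2 + 1 + 3 + 1 + 2 = 13.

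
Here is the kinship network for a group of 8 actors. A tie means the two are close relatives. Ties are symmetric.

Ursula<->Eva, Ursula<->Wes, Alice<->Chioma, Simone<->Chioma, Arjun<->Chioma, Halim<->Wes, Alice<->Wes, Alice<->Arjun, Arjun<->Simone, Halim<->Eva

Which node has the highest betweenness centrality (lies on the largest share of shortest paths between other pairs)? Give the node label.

Wes

Unnormalized betweenness of each node: Alice:12, Arjun:5/2, Chioma:5/2, Eva:1/2, Halim:5/2, Simone:0, Ursula:5/2, Wes:25/2.
Wes has the largest value, 25/2, making it the main broker — the node through which the most shortest paths run.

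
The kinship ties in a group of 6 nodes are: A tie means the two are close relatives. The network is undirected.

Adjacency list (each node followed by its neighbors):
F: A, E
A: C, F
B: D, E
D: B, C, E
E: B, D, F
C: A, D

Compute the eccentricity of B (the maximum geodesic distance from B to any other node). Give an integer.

Distances from B: A:3, C:2, D:1, E:1, F:2.
The largest is 3 (to A), so the eccentricity of B is 3.

3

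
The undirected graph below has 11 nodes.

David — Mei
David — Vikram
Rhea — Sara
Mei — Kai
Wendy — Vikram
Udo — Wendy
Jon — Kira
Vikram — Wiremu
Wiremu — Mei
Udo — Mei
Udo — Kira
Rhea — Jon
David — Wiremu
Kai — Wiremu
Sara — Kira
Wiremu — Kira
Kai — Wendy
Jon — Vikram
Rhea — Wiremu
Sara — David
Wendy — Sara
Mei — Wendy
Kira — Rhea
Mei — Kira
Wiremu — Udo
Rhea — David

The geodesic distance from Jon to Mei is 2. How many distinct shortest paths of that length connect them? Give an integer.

The shortest distance is 2, and the only length-2 path is Jon–Kira–Mei. So there is exactly 1 shortest path.

1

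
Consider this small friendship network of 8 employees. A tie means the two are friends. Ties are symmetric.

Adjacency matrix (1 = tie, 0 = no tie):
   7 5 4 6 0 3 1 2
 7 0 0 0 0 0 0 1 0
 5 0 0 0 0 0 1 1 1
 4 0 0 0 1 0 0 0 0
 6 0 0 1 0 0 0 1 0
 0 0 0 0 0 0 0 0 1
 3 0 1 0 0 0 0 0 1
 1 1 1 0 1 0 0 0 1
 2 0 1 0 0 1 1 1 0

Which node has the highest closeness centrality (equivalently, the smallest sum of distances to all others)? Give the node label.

Farness (sum of distances to all others) for each node — 0:17, 1:10, 2:11, 3:16, 4:20, 5:12, 6:14, 7:16.
The smallest farness is 10, for 1, so 1 has the highest closeness.

1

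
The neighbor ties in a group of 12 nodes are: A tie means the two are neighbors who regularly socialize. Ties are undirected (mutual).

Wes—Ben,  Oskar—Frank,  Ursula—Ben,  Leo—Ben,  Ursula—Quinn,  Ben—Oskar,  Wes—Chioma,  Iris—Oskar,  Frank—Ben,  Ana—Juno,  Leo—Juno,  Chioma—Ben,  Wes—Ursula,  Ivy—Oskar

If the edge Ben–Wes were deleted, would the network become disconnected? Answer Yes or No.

No

Even without that edge, Ben still reaches Wes via Ben – Chioma – Wes, so the network stays connected. Not a bridge.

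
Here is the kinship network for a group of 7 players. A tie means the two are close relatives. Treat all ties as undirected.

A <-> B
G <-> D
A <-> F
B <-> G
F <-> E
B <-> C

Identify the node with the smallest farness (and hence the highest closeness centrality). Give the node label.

Farness (sum of distances to all others) for each node — A:11, B:10, C:15, D:18, E:19, F:14, G:13.
The smallest farness is 10, for B, so B has the highest closeness.

B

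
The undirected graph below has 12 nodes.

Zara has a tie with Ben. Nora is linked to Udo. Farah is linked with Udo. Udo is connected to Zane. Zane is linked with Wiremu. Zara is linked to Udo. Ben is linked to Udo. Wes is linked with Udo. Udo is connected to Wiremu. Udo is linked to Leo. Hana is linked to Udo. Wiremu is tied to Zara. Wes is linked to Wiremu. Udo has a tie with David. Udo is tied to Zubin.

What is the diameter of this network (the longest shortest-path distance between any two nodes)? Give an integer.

Eccentricity of each node (its greatest distance to any other): Ben:2, David:2, Farah:2, Hana:2, Leo:2, Nora:2, Udo:1, Wes:2, Wiremu:2, Zane:2, Zara:2, Zubin:2.
The maximum eccentricity is 2, realized for instance by the pair Wiremu–Hana via Wiremu – Udo – Hana. So the diameter is 2.

2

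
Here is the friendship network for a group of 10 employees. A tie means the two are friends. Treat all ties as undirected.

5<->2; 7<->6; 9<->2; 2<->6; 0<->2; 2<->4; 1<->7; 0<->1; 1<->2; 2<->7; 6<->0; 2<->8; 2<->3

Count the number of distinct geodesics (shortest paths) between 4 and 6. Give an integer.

The shortest distance is 2, and the only length-2 path is 4–2–6. So there is exactly 1 shortest path.

1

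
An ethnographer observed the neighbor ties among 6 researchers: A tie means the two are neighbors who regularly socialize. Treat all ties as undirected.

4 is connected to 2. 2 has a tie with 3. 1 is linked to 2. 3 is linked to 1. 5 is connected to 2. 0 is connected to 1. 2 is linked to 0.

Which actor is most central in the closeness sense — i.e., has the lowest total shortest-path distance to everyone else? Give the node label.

2

Farness (sum of distances to all others) for each node — 0:8, 1:7, 2:5, 3:8, 4:9, 5:9.
The smallest farness is 5, for 2, so 2 has the highest closeness.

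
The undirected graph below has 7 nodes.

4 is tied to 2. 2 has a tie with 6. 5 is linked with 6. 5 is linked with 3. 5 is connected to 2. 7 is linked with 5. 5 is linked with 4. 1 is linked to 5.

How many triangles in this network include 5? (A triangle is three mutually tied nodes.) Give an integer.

5's neighbors: 1, 2, 3, 4, 6, and 7.
Neighbor pairs that are themselves tied: 5–2–4; 5–2–6. Each forms one triangle with 5, for 2 in total.

2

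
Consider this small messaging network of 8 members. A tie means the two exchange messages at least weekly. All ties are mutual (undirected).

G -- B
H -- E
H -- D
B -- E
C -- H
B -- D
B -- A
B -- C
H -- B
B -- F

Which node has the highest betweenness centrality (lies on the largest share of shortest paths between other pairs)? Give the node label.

Unnormalized betweenness of each node: A:0, B:33/2, C:0, D:0, E:0, F:0, G:0, H:3/2.
B has the largest value, 33/2, making it the main broker — the node through which the most shortest paths run.

B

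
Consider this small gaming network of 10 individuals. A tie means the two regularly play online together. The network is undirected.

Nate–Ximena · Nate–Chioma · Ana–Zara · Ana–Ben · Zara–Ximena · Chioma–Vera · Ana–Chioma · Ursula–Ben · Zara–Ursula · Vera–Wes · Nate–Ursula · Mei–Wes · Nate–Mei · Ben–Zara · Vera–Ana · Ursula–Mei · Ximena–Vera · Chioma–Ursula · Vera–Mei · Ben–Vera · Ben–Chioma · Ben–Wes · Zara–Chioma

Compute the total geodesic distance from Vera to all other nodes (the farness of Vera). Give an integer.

12

Distances from Vera: Ana:1, Ben:1, Chioma:1, Mei:1, Nate:2, Ursula:2, Wes:1, Ximena:1, Zara:2.
Sum = 1 + 1 + 1 + 1 + 2 + 2 + 1 + 1 + 2 = 12.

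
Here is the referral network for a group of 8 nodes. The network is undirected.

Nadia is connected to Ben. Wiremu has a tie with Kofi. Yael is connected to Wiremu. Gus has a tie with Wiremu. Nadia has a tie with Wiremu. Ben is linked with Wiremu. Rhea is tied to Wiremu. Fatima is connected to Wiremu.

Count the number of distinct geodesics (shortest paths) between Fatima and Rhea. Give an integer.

1

The shortest distance is 2, and the only length-2 path is Fatima–Wiremu–Rhea. So there is exactly 1 shortest path.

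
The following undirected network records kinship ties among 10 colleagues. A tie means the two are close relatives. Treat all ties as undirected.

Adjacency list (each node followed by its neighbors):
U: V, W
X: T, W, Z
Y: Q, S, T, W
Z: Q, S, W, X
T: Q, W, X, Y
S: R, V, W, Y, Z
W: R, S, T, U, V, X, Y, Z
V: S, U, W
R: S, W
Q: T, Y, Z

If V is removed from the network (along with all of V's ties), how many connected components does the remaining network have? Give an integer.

1

V's neighbors (S, U, and W) remain reachable from one another through other ties, so the rest of the network stays in one piece.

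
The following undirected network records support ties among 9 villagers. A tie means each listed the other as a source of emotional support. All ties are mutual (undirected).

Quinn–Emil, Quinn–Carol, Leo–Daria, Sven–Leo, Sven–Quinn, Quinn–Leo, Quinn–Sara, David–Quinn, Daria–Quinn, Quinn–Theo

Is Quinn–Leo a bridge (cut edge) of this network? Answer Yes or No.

Even without that edge, Quinn still reaches Leo via Quinn – Sven – Leo, so the network stays connected. Not a bridge.

No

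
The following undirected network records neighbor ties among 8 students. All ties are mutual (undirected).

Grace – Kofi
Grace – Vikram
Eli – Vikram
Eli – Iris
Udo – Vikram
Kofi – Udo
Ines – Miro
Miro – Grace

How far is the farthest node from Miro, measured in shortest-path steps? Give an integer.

Distances from Miro: Eli:3, Grace:1, Ines:1, Iris:4, Kofi:2, Udo:3, Vikram:2.
The largest is 4 (to Iris), so the eccentricity of Miro is 4.

4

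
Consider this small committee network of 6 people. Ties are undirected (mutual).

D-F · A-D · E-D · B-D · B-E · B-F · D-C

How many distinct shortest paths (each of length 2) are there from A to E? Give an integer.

1

The shortest distance is 2, and the only length-2 path is A–D–E. So there is exactly 1 shortest path.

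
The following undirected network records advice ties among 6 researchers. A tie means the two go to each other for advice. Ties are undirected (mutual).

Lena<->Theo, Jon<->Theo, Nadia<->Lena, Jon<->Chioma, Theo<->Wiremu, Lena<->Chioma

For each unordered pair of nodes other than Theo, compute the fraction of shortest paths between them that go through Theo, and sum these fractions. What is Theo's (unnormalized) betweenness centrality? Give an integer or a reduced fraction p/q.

Pairs whose geodesics pass through Theo — Lena–Wiremu: 1; Lena–Jon: 1/2; Chioma–Wiremu: 2/2; Wiremu–Jon: 1; Wiremu–Nadia: 1; Jon–Nadia: 1/2.
All other pairs contribute 0.
Summing the contributions gives betweenness(Theo) = 5.

5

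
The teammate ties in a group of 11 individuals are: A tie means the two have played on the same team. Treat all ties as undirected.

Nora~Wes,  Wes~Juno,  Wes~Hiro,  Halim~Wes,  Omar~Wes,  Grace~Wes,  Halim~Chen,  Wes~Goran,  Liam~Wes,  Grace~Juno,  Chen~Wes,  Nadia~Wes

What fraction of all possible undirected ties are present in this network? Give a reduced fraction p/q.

12/55

There are 12 edges and 11 nodes, so the maximum possible is C(11,2) = 55.
Density = 12/55.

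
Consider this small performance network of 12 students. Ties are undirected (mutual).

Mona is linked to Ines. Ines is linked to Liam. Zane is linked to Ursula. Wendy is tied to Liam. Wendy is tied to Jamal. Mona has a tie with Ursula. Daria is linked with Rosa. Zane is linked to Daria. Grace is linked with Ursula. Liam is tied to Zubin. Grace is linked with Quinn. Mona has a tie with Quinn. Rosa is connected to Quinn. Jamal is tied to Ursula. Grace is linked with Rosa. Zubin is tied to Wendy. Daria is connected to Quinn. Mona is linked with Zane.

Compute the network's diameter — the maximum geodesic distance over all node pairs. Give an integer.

5

Eccentricity of each node (its greatest distance to any other): Daria:5, Grace:4, Ines:3, Jamal:3, Liam:4, Mona:3, Quinn:4, Rosa:5, Ursula:3, Wendy:4, Zane:4, Zubin:5.
The maximum eccentricity is 5, realized for instance by the pair Rosa–Zubin via Rosa – Grace – Ursula – Jamal – Wendy – Zubin. So the diameter is 5.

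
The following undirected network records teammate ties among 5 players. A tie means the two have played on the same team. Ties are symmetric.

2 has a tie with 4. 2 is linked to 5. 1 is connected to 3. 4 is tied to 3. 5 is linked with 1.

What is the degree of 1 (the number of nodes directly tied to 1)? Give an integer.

2

1 is directly tied to 3 and 5. That is 2 neighbors, so the degree of 1 is 2.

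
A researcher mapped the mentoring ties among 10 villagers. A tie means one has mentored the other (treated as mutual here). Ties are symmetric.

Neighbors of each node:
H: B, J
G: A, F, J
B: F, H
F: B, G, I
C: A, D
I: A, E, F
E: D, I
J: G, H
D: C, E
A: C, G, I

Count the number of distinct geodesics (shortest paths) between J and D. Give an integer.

The shortest distance is 4, and the only length-4 path is J–G–A–C–D. So there is exactly 1 shortest path.

1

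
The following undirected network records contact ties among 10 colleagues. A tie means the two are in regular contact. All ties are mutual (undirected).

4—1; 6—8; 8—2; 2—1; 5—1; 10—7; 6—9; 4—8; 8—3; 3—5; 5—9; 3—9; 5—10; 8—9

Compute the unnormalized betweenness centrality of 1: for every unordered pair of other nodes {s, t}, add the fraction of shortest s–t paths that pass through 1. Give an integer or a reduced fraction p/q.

13/2

Pairs whose geodesics pass through 1 — 7–4: 1; 7–2: 1; 10–4: 1; 10–2: 1; 4–5: 1; 4–2: 1/2; 5–2: 1.
All other pairs contribute 0.
Summing the contributions gives betweenness(1) = 13/2.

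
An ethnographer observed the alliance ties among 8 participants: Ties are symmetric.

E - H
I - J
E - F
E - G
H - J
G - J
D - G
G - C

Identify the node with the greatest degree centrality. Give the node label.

G

Degrees — C:1, D:1, E:3, F:1, G:4, H:2, I:1, J:3.
The maximum is 4, attained only by G.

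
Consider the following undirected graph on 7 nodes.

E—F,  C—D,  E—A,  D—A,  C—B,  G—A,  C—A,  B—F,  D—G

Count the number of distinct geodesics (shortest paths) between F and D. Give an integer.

2

The shortest distance is 3. The length-3 paths are: F–B–C–D; F–E–A–D.
That gives 2 distinct shortest paths.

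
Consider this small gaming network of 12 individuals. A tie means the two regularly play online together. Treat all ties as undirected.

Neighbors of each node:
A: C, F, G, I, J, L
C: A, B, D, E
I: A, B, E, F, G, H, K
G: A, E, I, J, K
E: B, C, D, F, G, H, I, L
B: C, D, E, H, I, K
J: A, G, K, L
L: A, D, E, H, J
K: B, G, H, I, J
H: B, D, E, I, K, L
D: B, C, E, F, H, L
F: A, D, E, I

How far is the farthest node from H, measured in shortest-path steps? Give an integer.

2

Distances from H: A:2, B:1, C:2, D:1, E:1, F:2, G:2, I:1, J:2, K:1, L:1.
The largest is 2 (to A, F, G, C, and J), so the eccentricity of H is 2.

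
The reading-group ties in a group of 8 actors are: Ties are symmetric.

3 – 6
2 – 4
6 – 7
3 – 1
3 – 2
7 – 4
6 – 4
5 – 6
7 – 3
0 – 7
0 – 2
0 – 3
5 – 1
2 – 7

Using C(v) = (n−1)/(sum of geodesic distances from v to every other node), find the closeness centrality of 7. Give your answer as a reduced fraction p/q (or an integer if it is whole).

7/9

Distances from 7: 0:1, 1:2, 2:1, 3:1, 4:1, 5:2, 6:1. Sum = 9.
n = 8, so closeness = 7/9.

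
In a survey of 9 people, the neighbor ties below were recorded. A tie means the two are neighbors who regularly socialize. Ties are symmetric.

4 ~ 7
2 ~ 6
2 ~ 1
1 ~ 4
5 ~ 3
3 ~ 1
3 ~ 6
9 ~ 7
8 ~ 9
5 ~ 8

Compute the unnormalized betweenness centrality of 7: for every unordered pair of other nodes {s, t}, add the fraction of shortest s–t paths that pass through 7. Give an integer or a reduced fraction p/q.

4

Pairs whose geodesics pass through 7 — 8–4: 1; 9–4: 1; 9–1: 1; 9–2: 1.
All other pairs contribute 0.
Summing the contributions gives betweenness(7) = 4.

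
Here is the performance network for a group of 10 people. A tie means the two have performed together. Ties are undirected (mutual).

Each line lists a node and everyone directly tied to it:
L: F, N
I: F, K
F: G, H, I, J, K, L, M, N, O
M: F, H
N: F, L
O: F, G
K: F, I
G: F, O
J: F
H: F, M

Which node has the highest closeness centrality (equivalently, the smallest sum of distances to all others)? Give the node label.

F

Farness (sum of distances to all others) for each node — F:9, G:16, H:16, I:16, J:17, K:16, L:16, M:16, N:16, O:16.
The smallest farness is 9, for F, so F has the highest closeness.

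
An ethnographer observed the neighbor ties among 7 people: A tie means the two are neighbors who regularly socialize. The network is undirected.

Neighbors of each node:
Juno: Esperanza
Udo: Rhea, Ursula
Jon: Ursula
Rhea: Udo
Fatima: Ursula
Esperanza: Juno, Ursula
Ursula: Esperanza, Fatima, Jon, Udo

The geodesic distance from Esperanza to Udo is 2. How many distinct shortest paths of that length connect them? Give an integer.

The shortest distance is 2, and the only length-2 path is Esperanza–Ursula–Udo. So there is exactly 1 shortest path.

1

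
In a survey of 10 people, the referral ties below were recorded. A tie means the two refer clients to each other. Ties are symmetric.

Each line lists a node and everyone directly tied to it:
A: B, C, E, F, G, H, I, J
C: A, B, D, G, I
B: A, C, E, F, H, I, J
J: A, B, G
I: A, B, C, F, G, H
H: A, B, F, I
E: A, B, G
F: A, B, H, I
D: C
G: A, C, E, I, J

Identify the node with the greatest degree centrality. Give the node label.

A

Degrees — A:8, B:7, C:5, D:1, E:3, F:4, G:5, H:4, I:6, J:3.
The maximum is 8, attained only by A.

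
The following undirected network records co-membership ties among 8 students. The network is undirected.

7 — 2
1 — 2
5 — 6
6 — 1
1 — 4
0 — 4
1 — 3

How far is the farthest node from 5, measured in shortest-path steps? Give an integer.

Distances from 5: 0:4, 1:2, 2:3, 3:3, 4:3, 6:1, 7:4.
The largest is 4 (to 0 and 7), so the eccentricity of 5 is 4.

4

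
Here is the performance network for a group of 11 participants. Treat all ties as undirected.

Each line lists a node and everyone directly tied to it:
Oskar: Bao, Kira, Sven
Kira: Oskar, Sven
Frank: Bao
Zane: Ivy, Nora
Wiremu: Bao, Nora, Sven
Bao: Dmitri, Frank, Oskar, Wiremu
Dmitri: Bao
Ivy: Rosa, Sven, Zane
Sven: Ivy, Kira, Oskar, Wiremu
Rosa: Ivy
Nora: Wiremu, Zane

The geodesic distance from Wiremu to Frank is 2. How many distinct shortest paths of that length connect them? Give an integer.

The shortest distance is 2, and the only length-2 path is Wiremu–Bao–Frank. So there is exactly 1 shortest path.

1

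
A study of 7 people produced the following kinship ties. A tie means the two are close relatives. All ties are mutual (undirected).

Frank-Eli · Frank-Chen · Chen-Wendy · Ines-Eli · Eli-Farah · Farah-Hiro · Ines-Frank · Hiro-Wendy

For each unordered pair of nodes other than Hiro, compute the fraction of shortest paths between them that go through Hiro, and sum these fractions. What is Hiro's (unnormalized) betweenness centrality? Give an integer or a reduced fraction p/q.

2

Pairs whose geodesics pass through Hiro — Farah–Chen: 1/2; Farah–Wendy: 1; Eli–Wendy: 1/2.
All other pairs contribute 0.
Summing the contributions gives betweenness(Hiro) = 2.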